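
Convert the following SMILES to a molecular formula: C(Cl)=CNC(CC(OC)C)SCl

Heavy atoms from the SMILES: 7 C, 2 Cl, 1 N, 1 O, 1 S.
Implicit hydrogens by atom environment:
  4 × C: 1 H each → 4
  2 × C: 3 H each → 6
  2 × Cl: no H
  1 × C: 2 H
  1 × N: 1 H
  1 × O: no H
  1 × S: no H
  Total hydrogens = 13.
Molecular formula: C7H13Cl2NOS

C7H13Cl2NOS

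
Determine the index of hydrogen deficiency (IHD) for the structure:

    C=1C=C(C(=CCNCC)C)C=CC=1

5

Molecular formula from the SMILES: C12H17N.
DoU = (2C + 2 + N − H − X)/2 = (2·12 + 2 + 1 − 17 − 0)/2 = 10/2 = 5.
(Structurally: 1 ring(s) + 4 π bond(s) = 5.)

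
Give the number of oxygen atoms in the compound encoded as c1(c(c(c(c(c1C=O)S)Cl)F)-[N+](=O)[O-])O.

The symbol for oxygen appears 4 times in the SMILES.

4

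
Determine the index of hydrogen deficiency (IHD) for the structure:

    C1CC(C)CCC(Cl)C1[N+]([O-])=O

2

Molecular formula from the SMILES: C8H14ClNO2.
DoU = (2C + 2 + N − H − X)/2 = (2·8 + 2 + 1 − 14 − 1)/2 = 4/2 = 2.
(Structurally: 1 ring(s) + 1 π bond(s) = 2.)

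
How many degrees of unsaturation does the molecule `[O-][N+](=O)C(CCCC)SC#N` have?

3

Molecular formula from the SMILES: C6H10N2O2S.
DoU = (2C + 2 + N − H − X)/2 = (2·6 + 2 + 2 − 10 − 0)/2 = 6/2 = 3.
(Structurally: 0 ring(s) + 3 π bond(s) = 3.)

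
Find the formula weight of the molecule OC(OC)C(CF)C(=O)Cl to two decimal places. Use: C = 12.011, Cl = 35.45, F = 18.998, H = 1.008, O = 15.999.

170.56

Molecular formula: C5H8ClFO3.
M = 5×12.011 + 1×35.45 + 1×18.998 + 8×1.008 + 3×15.999 = 170.56 g/mol.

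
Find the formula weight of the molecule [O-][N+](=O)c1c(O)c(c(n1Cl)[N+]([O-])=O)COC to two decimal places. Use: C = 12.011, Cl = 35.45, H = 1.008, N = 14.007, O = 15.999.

251.58

Molecular formula: C6H6ClN3O6.
M = 6×12.011 + 1×35.45 + 6×1.008 + 3×14.007 + 6×15.999 = 251.58 g/mol.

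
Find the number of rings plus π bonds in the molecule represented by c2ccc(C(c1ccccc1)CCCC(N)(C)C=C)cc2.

Molecular formula from the SMILES: C20H25N.
DoU = (2C + 2 + N − H − X)/2 = (2·20 + 2 + 1 − 25 − 0)/2 = 18/2 = 9.
(Structurally: 2 ring(s) + 7 π bond(s) = 9.)

9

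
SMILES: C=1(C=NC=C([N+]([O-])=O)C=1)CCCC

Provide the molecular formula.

Heavy atoms from the SMILES: 9 C, 2 N, 2 O.
Implicit hydrogens by atom environment:
  3 × C: 2 H each → 6
  3 × C (aromatic): 1 H each → 3
  2 × C (aromatic): no H
  1 × C: 3 H
  1 × N (aromatic): no H
  1 × N (charge +1): no H
  1 × O: no H
  1 × O (charge -1): no H
  Total hydrogens = 12.
Molecular formula: C9H12N2O2

C9H12N2O2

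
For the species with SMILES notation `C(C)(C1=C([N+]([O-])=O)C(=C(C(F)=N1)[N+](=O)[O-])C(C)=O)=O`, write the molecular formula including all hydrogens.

Heavy atoms from the SMILES: 9 C, 1 F, 3 N, 6 O.
Implicit hydrogens by atom environment:
  5 × C (aromatic): no H
  4 × O: no H
  2 × C: 3 H each → 6
  2 × C: no H
  2 × N (charge +1): no H
  2 × O (charge -1): no H
  1 × F: no H
  1 × N (aromatic): no H
  Total hydrogens = 6.
Molecular formula: C9H6FN3O6

C9H6FN3O6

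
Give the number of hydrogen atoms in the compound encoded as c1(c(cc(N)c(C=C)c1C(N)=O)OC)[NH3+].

Hydrogens are implicit in SMILES; fill each atom to its normal valence:
  5 × C (aromatic): no H
  2 × N: 2 H each → 4
  2 × O: no H
  1 × C: 3 H
  1 × C: 2 H
  1 × C (aromatic): 1 H
  1 × C: 1 H
  1 × C: no H
  1 × N (charge +1): 3 H
  Total hydrogens = 14.

14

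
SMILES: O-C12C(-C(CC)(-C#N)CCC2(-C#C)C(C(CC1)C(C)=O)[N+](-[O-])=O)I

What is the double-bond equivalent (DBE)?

Molecular formula from the SMILES: C17H21IN2O4.
DoU = (2C + 2 + N − H − X)/2 = (2·17 + 2 + 2 − 21 − 1)/2 = 16/2 = 8.
(Structurally: 2 ring(s) + 6 π bond(s) = 8.)

8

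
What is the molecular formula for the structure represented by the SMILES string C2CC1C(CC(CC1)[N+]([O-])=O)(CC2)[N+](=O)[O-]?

C10H16N2O4

Heavy atoms from the SMILES: 10 C, 2 N, 4 O.
Implicit hydrogens by atom environment:
  7 × C: 2 H each → 14
  2 × C: 1 H each → 2
  2 × N (charge +1): no H
  2 × O: no H
  2 × O (charge -1): no H
  1 × C: no H
  Total hydrogens = 16.
Molecular formula: C10H16N2O4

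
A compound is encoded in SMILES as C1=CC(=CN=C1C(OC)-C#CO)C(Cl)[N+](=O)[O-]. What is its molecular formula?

Heavy atoms from the SMILES: 10 C, 1 Cl, 2 N, 4 O.
Implicit hydrogens by atom environment:
  3 × C (aromatic): 1 H each → 3
  2 × C: 1 H each → 2
  2 × C (aromatic): no H
  2 × C: no H
  2 × O: no H
  1 × C: 3 H
  1 × Cl: no H
  1 × N (aromatic): no H
  1 × N (charge +1): no H
  1 × O: 1 H
  1 × O (charge -1): no H
  Total hydrogens = 9.
Molecular formula: C10H9ClN2O4

C10H9ClN2O4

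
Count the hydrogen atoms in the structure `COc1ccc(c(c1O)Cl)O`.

7

Hydrogens are implicit in SMILES; fill each atom to its normal valence:
  4 × C (aromatic): no H
  2 × C (aromatic): 1 H each → 2
  2 × O: 1 H each → 2
  1 × C: 3 H
  1 × Cl: no H
  1 × O: no H
  Total hydrogens = 7.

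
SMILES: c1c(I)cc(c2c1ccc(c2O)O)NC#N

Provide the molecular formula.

Heavy atoms from the SMILES: 11 C, 1 I, 2 N, 2 O.
Implicit hydrogens by atom environment:
  6 × C (aromatic): no H
  4 × C (aromatic): 1 H each → 4
  2 × O: 1 H each → 2
  1 × C: no H
  1 × I: no H
  1 × N: 1 H
  1 × N: no H
  Total hydrogens = 7.
Molecular formula: C11H7IN2O2

C11H7IN2O2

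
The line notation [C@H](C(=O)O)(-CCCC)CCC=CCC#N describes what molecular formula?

C12H19NO2

Heavy atoms from the SMILES: 12 C, 1 N, 2 O.
Implicit hydrogens by atom environment:
  6 × C: 2 H each → 12
  3 × C: 1 H each → 3
  2 × C: no H
  1 × C: 3 H
  1 × N: no H
  1 × O: 1 H
  1 × O: no H
  Total hydrogens = 19.
Molecular formula: C12H19NO2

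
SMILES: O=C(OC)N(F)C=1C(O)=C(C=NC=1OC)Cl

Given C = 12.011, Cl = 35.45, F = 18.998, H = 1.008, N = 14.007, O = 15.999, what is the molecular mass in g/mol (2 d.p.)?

Molecular formula: C8H8ClFN2O4.
M = 8×12.011 + 1×35.45 + 1×18.998 + 8×1.008 + 2×14.007 + 4×15.999 = 250.61 g/mol.

250.61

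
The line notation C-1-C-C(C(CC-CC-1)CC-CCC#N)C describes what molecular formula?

C14H25N

Heavy atoms from the SMILES: 14 C, 1 N.
Implicit hydrogens by atom environment:
  10 × C: 2 H each → 20
  2 × C: 1 H each → 2
  1 × C: 3 H
  1 × C: no H
  1 × N: no H
  Total hydrogens = 25.
Molecular formula: C14H25N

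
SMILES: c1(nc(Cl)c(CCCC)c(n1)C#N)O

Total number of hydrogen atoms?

10

Hydrogens are implicit in SMILES; fill each atom to its normal valence:
  4 × C (aromatic): no H
  3 × C: 2 H each → 6
  2 × N (aromatic): no H
  1 × C: 3 H
  1 × C: no H
  1 × Cl: no H
  1 × N: no H
  1 × O: 1 H
  Total hydrogens = 10.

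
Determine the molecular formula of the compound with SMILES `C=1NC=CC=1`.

C4H5N

Heavy atoms from the SMILES: 4 C, 1 N.
Implicit hydrogens by atom environment:
  4 × C (aromatic): 1 H each → 4
  1 × N (aromatic): 1 H
  Total hydrogens = 5.
Molecular formula: C4H5N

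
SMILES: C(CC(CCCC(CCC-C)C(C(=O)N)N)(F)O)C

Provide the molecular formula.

C14H29FN2O2

Heavy atoms from the SMILES: 14 C, 1 F, 2 N, 2 O.
Implicit hydrogens by atom environment:
  8 × C: 2 H each → 16
  2 × C: 3 H each → 6
  2 × C: 1 H each → 2
  2 × C: no H
  2 × N: 2 H each → 4
  1 × F: no H
  1 × O: 1 H
  1 × O: no H
  Total hydrogens = 29.
Molecular formula: C14H29FN2O2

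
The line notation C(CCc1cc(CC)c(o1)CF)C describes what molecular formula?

C11H17FO

Heavy atoms from the SMILES: 11 C, 1 F, 1 O.
Implicit hydrogens by atom environment:
  5 × C: 2 H each → 10
  3 × C (aromatic): no H
  2 × C: 3 H each → 6
  1 × C (aromatic): 1 H
  1 × F: no H
  1 × O (aromatic): no H
  Total hydrogens = 17.
Molecular formula: C11H17FO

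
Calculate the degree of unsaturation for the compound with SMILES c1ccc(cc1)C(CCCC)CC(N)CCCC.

Molecular formula from the SMILES: C17H29N.
DoU = (2C + 2 + N − H − X)/2 = (2·17 + 2 + 1 − 29 − 0)/2 = 8/2 = 4.
(Structurally: 1 ring(s) + 3 π bond(s) = 4.)

4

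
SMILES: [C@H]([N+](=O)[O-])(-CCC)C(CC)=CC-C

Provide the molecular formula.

Heavy atoms from the SMILES: 10 C, 1 N, 2 O.
Implicit hydrogens by atom environment:
  4 × C: 2 H each → 8
  3 × C: 3 H each → 9
  2 × C: 1 H each → 2
  1 × C: no H
  1 × N (charge +1): no H
  1 × O: no H
  1 × O (charge -1): no H
  Total hydrogens = 19.
Molecular formula: C10H19NO2

C10H19NO2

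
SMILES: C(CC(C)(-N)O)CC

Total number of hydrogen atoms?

Hydrogens are implicit in SMILES; fill each atom to its normal valence:
  3 × C: 2 H each → 6
  2 × C: 3 H each → 6
  1 × C: no H
  1 × N: 2 H
  1 × O: 1 H
  Total hydrogens = 15.

15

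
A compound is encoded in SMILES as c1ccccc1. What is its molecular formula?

C6H6

Heavy atoms from the SMILES: 6 C.
Implicit hydrogens by atom environment:
  6 × C (aromatic): 1 H each → 6
  Total hydrogens = 6.
Molecular formula: C6H6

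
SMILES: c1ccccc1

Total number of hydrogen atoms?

6

Hydrogens are implicit in SMILES; fill each atom to its normal valence:
  6 × C (aromatic): 1 H each → 6
  Total hydrogens = 6.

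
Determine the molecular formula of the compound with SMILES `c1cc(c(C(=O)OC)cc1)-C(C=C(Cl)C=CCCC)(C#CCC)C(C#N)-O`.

Heavy atoms from the SMILES: 22 C, 1 Cl, 1 N, 3 O.
Implicit hydrogens by atom environment:
  6 × C: no H
  4 × C: 1 H each → 4
  4 × C (aromatic): 1 H each → 4
  3 × C: 3 H each → 9
  3 × C: 2 H each → 6
  2 × C (aromatic): no H
  2 × O: no H
  1 × Cl: no H
  1 × N: no H
  1 × O: 1 H
  Total hydrogens = 24.
Molecular formula: C22H24ClNO3

C22H24ClNO3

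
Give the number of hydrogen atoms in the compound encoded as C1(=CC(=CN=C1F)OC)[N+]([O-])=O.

Hydrogens are implicit in SMILES; fill each atom to its normal valence:
  3 × C (aromatic): no H
  2 × C (aromatic): 1 H each → 2
  2 × O: no H
  1 × C: 3 H
  1 × F: no H
  1 × N (aromatic): no H
  1 × N (charge +1): no H
  1 × O (charge -1): no H
  Total hydrogens = 5.

5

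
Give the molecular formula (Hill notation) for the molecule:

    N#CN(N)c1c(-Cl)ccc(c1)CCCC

Heavy atoms from the SMILES: 11 C, 1 Cl, 3 N.
Implicit hydrogens by atom environment:
  3 × C: 2 H each → 6
  3 × C (aromatic): 1 H each → 3
  3 × C (aromatic): no H
  2 × N: no H
  1 × C: 3 H
  1 × C: no H
  1 × Cl: no H
  1 × N: 2 H
  Total hydrogens = 14.
Molecular formula: C11H14ClN3

C11H14ClN3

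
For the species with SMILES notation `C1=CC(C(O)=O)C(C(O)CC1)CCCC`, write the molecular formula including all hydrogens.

Heavy atoms from the SMILES: 12 C, 3 O.
Implicit hydrogens by atom environment:
  5 × C: 2 H each → 10
  5 × C: 1 H each → 5
  2 × O: 1 H each → 2
  1 × C: 3 H
  1 × C: no H
  1 × O: no H
  Total hydrogens = 20.
Molecular formula: C12H20O3

C12H20O3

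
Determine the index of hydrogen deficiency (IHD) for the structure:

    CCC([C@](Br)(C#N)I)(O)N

2

Molecular formula from the SMILES: C5H8BrIN2O.
DoU = (2C + 2 + N − H − X)/2 = (2·5 + 2 + 2 − 8 − 2)/2 = 4/2 = 2.
(Structurally: 0 ring(s) + 2 π bond(s) = 2.)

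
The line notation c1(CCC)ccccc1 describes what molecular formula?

C9H12

Heavy atoms from the SMILES: 9 C.
Implicit hydrogens by atom environment:
  5 × C (aromatic): 1 H each → 5
  2 × C: 2 H each → 4
  1 × C: 3 H
  1 × C (aromatic): no H
  Total hydrogens = 12.
Molecular formula: C9H12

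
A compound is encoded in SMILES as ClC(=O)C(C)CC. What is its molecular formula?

Heavy atoms from the SMILES: 5 C, 1 Cl, 1 O.
Implicit hydrogens by atom environment:
  2 × C: 3 H each → 6
  1 × C: 2 H
  1 × C: 1 H
  1 × C: no H
  1 × Cl: no H
  1 × O: no H
  Total hydrogens = 9.
Molecular formula: C5H9ClO

C5H9ClO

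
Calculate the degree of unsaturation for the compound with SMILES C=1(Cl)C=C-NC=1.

Molecular formula from the SMILES: C4H4ClN.
DoU = (2C + 2 + N − H − X)/2 = (2·4 + 2 + 1 − 4 − 1)/2 = 6/2 = 3.
(Structurally: 1 ring(s) + 2 π bond(s) = 3.)

3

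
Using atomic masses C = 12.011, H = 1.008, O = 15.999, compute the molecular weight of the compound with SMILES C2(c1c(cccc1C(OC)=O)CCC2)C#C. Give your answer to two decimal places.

Molecular formula: C14H14O2.
M = 14×12.011 + 14×1.008 + 2×15.999 = 214.26 g/mol.

214.26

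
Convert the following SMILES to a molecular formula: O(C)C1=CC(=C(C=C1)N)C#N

Heavy atoms from the SMILES: 8 C, 2 N, 1 O.
Implicit hydrogens by atom environment:
  3 × C (aromatic): 1 H each → 3
  3 × C (aromatic): no H
  1 × C: 3 H
  1 × C: no H
  1 × N: 2 H
  1 × N: no H
  1 × O: no H
  Total hydrogens = 8.
Molecular formula: C8H8N2O

C8H8N2O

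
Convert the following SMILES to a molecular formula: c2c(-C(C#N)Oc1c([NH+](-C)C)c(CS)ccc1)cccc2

C17H19N2OS+

Heavy atoms from the SMILES: 17 C, 2 N, 1 O, 1 S.
Implicit hydrogens by atom environment:
  8 × C (aromatic): 1 H each → 8
  4 × C (aromatic): no H
  2 × C: 3 H each → 6
  1 × C: 2 H
  1 × C: 1 H
  1 × C: no H
  1 × N (charge +1): 1 H
  1 × N: no H
  1 × O: no H
  1 × S: 1 H
  Total hydrogens = 19.
Net charge +1.
Molecular formula: C17H19N2OS+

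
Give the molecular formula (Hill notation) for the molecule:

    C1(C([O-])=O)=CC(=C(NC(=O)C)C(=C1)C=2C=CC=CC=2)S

C15H12NO3S-

Heavy atoms from the SMILES: 15 C, 1 N, 3 O, 1 S.
Implicit hydrogens by atom environment:
  7 × C (aromatic): 1 H each → 7
  5 × C (aromatic): no H
  2 × C: no H
  2 × O: no H
  1 × C: 3 H
  1 × N: 1 H
  1 × O (charge -1): no H
  1 × S: 1 H
  Total hydrogens = 12.
Net charge -1.
Molecular formula: C15H12NO3S-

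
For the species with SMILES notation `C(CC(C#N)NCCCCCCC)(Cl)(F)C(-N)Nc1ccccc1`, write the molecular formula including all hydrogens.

Heavy atoms from the SMILES: 18 C, 1 Cl, 1 F, 4 N.
Implicit hydrogens by atom environment:
  7 × C: 2 H each → 14
  5 × C (aromatic): 1 H each → 5
  2 × C: 1 H each → 2
  2 × C: no H
  2 × N: 1 H each → 2
  1 × C: 3 H
  1 × C (aromatic): no H
  1 × Cl: no H
  1 × F: no H
  1 × N: 2 H
  1 × N: no H
  Total hydrogens = 28.
Molecular formula: C18H28ClFN4

C18H28ClFN4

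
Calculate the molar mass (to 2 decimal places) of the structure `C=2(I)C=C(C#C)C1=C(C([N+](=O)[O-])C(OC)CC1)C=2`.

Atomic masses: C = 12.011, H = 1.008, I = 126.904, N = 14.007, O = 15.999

Molecular formula: C13H12INO3.
M = 13×12.011 + 12×1.008 + 1×126.904 + 1×14.007 + 3×15.999 = 357.15 g/mol.

357.15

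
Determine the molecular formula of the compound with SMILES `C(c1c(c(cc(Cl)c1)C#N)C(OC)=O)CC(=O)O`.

Heavy atoms from the SMILES: 12 C, 1 Cl, 1 N, 4 O.
Implicit hydrogens by atom environment:
  4 × C (aromatic): no H
  3 × C: no H
  3 × O: no H
  2 × C: 2 H each → 4
  2 × C (aromatic): 1 H each → 2
  1 × C: 3 H
  1 × Cl: no H
  1 × N: no H
  1 × O: 1 H
  Total hydrogens = 10.
Molecular formula: C12H10ClNO4

C12H10ClNO4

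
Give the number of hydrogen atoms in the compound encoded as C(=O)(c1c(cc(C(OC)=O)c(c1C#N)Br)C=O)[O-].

Hydrogens are implicit in SMILES; fill each atom to its normal valence:
  5 × C (aromatic): no H
  4 × O: no H
  3 × C: no H
  1 × Br: no H
  1 × C: 3 H
  1 × C (aromatic): 1 H
  1 × C: 1 H
  1 × N: no H
  1 × O (charge -1): no H
  Total hydrogens = 5.

5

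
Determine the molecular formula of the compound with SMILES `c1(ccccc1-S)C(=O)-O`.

C7H6O2S

Heavy atoms from the SMILES: 7 C, 2 O, 1 S.
Implicit hydrogens by atom environment:
  4 × C (aromatic): 1 H each → 4
  2 × C (aromatic): no H
  1 × C: no H
  1 × O: 1 H
  1 × O: no H
  1 × S: 1 H
  Total hydrogens = 6.
Molecular formula: C7H6O2S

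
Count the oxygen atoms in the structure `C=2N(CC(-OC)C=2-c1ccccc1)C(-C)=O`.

2

The symbol for oxygen appears 2 times in the SMILES.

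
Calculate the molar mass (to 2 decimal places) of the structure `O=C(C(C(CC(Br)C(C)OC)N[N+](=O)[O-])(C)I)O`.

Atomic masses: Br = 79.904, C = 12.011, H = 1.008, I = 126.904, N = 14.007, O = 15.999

439.04

Molecular formula: C9H16BrIN2O5.
M = 1×79.904 + 9×12.011 + 16×1.008 + 1×126.904 + 2×14.007 + 5×15.999 = 439.04 g/mol.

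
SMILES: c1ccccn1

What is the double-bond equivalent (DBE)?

4

Molecular formula from the SMILES: C5H5N.
DoU = (2C + 2 + N − H − X)/2 = (2·5 + 2 + 1 − 5 − 0)/2 = 8/2 = 4.
(Structurally: 1 ring(s) + 3 π bond(s) = 4.)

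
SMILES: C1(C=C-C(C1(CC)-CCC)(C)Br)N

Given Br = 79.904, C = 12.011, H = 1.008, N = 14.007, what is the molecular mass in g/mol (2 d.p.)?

246.19

Molecular formula: C11H20BrN.
M = 1×79.904 + 11×12.011 + 20×1.008 + 1×14.007 = 246.19 g/mol.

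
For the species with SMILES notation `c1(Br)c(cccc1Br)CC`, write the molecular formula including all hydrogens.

Heavy atoms from the SMILES: 2 Br, 8 C.
Implicit hydrogens by atom environment:
  3 × C (aromatic): 1 H each → 3
  3 × C (aromatic): no H
  2 × Br: no H
  1 × C: 3 H
  1 × C: 2 H
  Total hydrogens = 8.
Molecular formula: C8H8Br2

C8H8Br2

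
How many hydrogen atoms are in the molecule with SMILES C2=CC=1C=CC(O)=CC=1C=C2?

Hydrogens are implicit in SMILES; fill each atom to its normal valence:
  7 × C (aromatic): 1 H each → 7
  3 × C (aromatic): no H
  1 × O: 1 H
  Total hydrogens = 8.

8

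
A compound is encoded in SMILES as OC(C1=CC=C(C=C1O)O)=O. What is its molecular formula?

Heavy atoms from the SMILES: 7 C, 4 O.
Implicit hydrogens by atom environment:
  3 × C (aromatic): 1 H each → 3
  3 × C (aromatic): no H
  3 × O: 1 H each → 3
  1 × C: no H
  1 × O: no H
  Total hydrogens = 6.
Molecular formula: C7H6O4

C7H6O4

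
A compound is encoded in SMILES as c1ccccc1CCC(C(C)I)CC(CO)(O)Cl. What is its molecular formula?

Heavy atoms from the SMILES: 14 C, 1 Cl, 1 I, 2 O.
Implicit hydrogens by atom environment:
  5 × C (aromatic): 1 H each → 5
  4 × C: 2 H each → 8
  2 × C: 1 H each → 2
  2 × O: 1 H each → 2
  1 × C: 3 H
  1 × C: no H
  1 × C (aromatic): no H
  1 × Cl: no H
  1 × I: no H
  Total hydrogens = 20.
Molecular formula: C14H20ClIO2

C14H20ClIO2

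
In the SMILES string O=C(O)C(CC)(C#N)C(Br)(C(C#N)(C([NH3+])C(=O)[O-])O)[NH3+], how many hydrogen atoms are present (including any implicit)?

14

Hydrogens are implicit in SMILES; fill each atom to its normal valence:
  7 × C: no H
  2 × N (charge +1): 3 H each → 6
  2 × N: no H
  2 × O: 1 H each → 2
  2 × O: no H
  1 × Br: no H
  1 × C: 3 H
  1 × C: 2 H
  1 × C: 1 H
  1 × O (charge -1): no H
  Total hydrogens = 14.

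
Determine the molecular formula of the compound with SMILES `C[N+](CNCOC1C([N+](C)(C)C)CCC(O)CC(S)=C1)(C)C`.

[C16H35N3O2S]2+

Heavy atoms from the SMILES: 16 C, 3 N, 2 O, 1 S.
Implicit hydrogens by atom environment:
  6 × C: 3 H each → 18
  5 × C: 2 H each → 10
  4 × C: 1 H each → 4
  2 × N (charge +1): no H
  1 × C: no H
  1 × N: 1 H
  1 × O: 1 H
  1 × O: no H
  1 × S: 1 H
  Total hydrogens = 35.
Net charge +2.
Molecular formula: [C16H35N3O2S]2+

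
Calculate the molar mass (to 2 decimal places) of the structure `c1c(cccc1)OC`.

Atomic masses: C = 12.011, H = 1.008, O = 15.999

Molecular formula: C7H8O.
M = 7×12.011 + 8×1.008 + 1×15.999 = 108.14 g/mol.

108.14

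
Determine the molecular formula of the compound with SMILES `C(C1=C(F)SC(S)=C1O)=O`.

C5H3FO2S2

Heavy atoms from the SMILES: 5 C, 1 F, 2 O, 2 S.
Implicit hydrogens by atom environment:
  4 × C (aromatic): no H
  1 × C: 1 H
  1 × F: no H
  1 × O: 1 H
  1 × O: no H
  1 × S: 1 H
  1 × S (aromatic): no H
  Total hydrogens = 3.
Molecular formula: C5H3FO2S2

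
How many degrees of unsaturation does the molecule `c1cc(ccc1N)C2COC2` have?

Molecular formula from the SMILES: C9H11NO.
DoU = (2C + 2 + N − H − X)/2 = (2·9 + 2 + 1 − 11 − 0)/2 = 10/2 = 5.
(Structurally: 2 ring(s) + 3 π bond(s) = 5.)

5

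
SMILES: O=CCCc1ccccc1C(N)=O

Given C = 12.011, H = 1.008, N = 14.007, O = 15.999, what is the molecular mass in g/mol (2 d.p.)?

Molecular formula: C10H11NO2.
M = 10×12.011 + 11×1.008 + 1×14.007 + 2×15.999 = 177.20 g/mol.

177.20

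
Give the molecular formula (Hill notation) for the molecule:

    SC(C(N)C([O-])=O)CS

C4H8NO2S2-

Heavy atoms from the SMILES: 4 C, 1 N, 2 O, 2 S.
Implicit hydrogens by atom environment:
  2 × C: 1 H each → 2
  2 × S: 1 H each → 2
  1 × C: 2 H
  1 × C: no H
  1 × N: 2 H
  1 × O: no H
  1 × O (charge -1): no H
  Total hydrogens = 8.
Net charge -1.
Molecular formula: C4H8NO2S2-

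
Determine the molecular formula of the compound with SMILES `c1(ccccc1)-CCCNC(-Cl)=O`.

Heavy atoms from the SMILES: 10 C, 1 Cl, 1 N, 1 O.
Implicit hydrogens by atom environment:
  5 × C (aromatic): 1 H each → 5
  3 × C: 2 H each → 6
  1 × C: no H
  1 × C (aromatic): no H
  1 × Cl: no H
  1 × N: 1 H
  1 × O: no H
  Total hydrogens = 12.
Molecular formula: C10H12ClNO

C10H12ClNO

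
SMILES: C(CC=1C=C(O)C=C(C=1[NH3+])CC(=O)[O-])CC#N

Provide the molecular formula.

Heavy atoms from the SMILES: 12 C, 2 N, 3 O.
Implicit hydrogens by atom environment:
  4 × C: 2 H each → 8
  4 × C (aromatic): no H
  2 × C (aromatic): 1 H each → 2
  2 × C: no H
  1 × N (charge +1): 3 H
  1 × N: no H
  1 × O: 1 H
  1 × O: no H
  1 × O (charge -1): no H
  Total hydrogens = 14.
Molecular formula: C12H14N2O3

C12H14N2O3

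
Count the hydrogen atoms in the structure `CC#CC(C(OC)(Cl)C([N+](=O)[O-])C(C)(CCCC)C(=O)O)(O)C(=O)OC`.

24

Hydrogens are implicit in SMILES; fill each atom to its normal valence:
  7 × C: no H
  5 × C: 3 H each → 15
  5 × O: no H
  3 × C: 2 H each → 6
  2 × O: 1 H each → 2
  1 × C: 1 H
  1 × Cl: no H
  1 × N (charge +1): no H
  1 × O (charge -1): no H
  Total hydrogens = 24.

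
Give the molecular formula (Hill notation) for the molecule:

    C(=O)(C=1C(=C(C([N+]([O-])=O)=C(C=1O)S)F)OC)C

Heavy atoms from the SMILES: 9 C, 1 F, 1 N, 5 O, 1 S.
Implicit hydrogens by atom environment:
  6 × C (aromatic): no H
  3 × O: no H
  2 × C: 3 H each → 6
  1 × C: no H
  1 × F: no H
  1 × N (charge +1): no H
  1 × O: 1 H
  1 × O (charge -1): no H
  1 × S: 1 H
  Total hydrogens = 8.
Molecular formula: C9H8FNO5S

C9H8FNO5S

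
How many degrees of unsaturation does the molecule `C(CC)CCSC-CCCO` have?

Molecular formula from the SMILES: C9H20OS.
DoU = (2C + 2 + N − H − X)/2 = (2·9 + 2 + 0 − 20 − 0)/2 = 0/2 = 0.
(Structurally: 0 ring(s) + 0 π bond(s) = 0.)

0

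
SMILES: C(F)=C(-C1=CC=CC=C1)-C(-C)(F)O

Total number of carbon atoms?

10

The symbol for carbon appears 10 times in the SMILES.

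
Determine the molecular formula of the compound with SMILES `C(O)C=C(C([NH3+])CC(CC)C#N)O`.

Heavy atoms from the SMILES: 9 C, 2 N, 2 O.
Implicit hydrogens by atom environment:
  3 × C: 2 H each → 6
  3 × C: 1 H each → 3
  2 × C: no H
  2 × O: 1 H each → 2
  1 × C: 3 H
  1 × N (charge +1): 3 H
  1 × N: no H
  Total hydrogens = 17.
Net charge +1.
Molecular formula: C9H17N2O2+

C9H17N2O2+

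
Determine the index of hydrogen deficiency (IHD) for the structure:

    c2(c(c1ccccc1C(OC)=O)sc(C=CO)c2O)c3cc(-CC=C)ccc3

Molecular formula from the SMILES: C23H20O4S.
DoU = (2C + 2 + N − H − X)/2 = (2·23 + 2 + 0 − 20 − 0)/2 = 28/2 = 14.
(Structurally: 3 ring(s) + 11 π bond(s) = 14.)

14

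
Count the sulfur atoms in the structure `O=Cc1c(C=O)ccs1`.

The symbol for sulfur appears 1 time in the SMILES.

1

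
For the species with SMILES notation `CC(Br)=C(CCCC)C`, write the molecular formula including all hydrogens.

Heavy atoms from the SMILES: 1 Br, 8 C.
Implicit hydrogens by atom environment:
  3 × C: 3 H each → 9
  3 × C: 2 H each → 6
  2 × C: no H
  1 × Br: no H
  Total hydrogens = 15.
Molecular formula: C8H15Br

C8H15Br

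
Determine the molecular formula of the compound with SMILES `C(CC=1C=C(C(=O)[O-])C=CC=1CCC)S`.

Heavy atoms from the SMILES: 12 C, 2 O, 1 S.
Implicit hydrogens by atom environment:
  4 × C: 2 H each → 8
  3 × C (aromatic): 1 H each → 3
  3 × C (aromatic): no H
  1 × C: 3 H
  1 × C: no H
  1 × O: no H
  1 × O (charge -1): no H
  1 × S: 1 H
  Total hydrogens = 15.
Net charge -1.
Molecular formula: C12H15O2S-

C12H15O2S-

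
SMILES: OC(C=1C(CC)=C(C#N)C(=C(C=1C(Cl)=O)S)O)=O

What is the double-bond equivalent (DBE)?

8

Molecular formula from the SMILES: C11H8ClNO4S.
DoU = (2C + 2 + N − H − X)/2 = (2·11 + 2 + 1 − 8 − 1)/2 = 16/2 = 8.
(Structurally: 1 ring(s) + 7 π bond(s) = 8.)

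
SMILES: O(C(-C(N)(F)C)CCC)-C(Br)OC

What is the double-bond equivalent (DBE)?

Molecular formula from the SMILES: C8H17BrFNO2.
DoU = (2C + 2 + N − H − X)/2 = (2·8 + 2 + 1 − 17 − 2)/2 = 0/2 = 0.
(Structurally: 0 ring(s) + 0 π bond(s) = 0.)

0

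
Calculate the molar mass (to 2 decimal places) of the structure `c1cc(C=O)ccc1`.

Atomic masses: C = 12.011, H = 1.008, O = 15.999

Molecular formula: C7H6O.
M = 7×12.011 + 6×1.008 + 1×15.999 = 106.12 g/mol.

106.12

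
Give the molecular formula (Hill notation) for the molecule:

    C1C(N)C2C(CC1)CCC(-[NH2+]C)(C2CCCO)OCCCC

C18H37N2O2+

Heavy atoms from the SMILES: 18 C, 2 N, 2 O.
Implicit hydrogens by atom environment:
  11 × C: 2 H each → 22
  4 × C: 1 H each → 4
  2 × C: 3 H each → 6
  1 × C: no H
  1 × N (charge +1): 2 H
  1 × N: 2 H
  1 × O: 1 H
  1 × O: no H
  Total hydrogens = 37.
Net charge +1.
Molecular formula: C18H37N2O2+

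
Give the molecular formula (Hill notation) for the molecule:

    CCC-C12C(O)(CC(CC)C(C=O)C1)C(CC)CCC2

Heavy atoms from the SMILES: 18 C, 2 O.
Implicit hydrogens by atom environment:
  9 × C: 2 H each → 18
  4 × C: 1 H each → 4
  3 × C: 3 H each → 9
  2 × C: no H
  1 × O: 1 H
  1 × O: no H
  Total hydrogens = 32.
Molecular formula: C18H32O2

C18H32O2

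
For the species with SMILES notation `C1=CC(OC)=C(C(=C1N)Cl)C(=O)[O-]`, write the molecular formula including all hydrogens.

C8H7ClNO3-

Heavy atoms from the SMILES: 8 C, 1 Cl, 1 N, 3 O.
Implicit hydrogens by atom environment:
  4 × C (aromatic): no H
  2 × C (aromatic): 1 H each → 2
  2 × O: no H
  1 × C: 3 H
  1 × C: no H
  1 × Cl: no H
  1 × N: 2 H
  1 × O (charge -1): no H
  Total hydrogens = 7.
Net charge -1.
Molecular formula: C8H7ClNO3-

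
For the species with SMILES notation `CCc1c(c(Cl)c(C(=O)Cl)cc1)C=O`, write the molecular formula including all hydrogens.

Heavy atoms from the SMILES: 10 C, 2 Cl, 2 O.
Implicit hydrogens by atom environment:
  4 × C (aromatic): no H
  2 × C (aromatic): 1 H each → 2
  2 × Cl: no H
  2 × O: no H
  1 × C: 3 H
  1 × C: 2 H
  1 × C: 1 H
  1 × C: no H
  Total hydrogens = 8.
Molecular formula: C10H8Cl2O2

C10H8Cl2O2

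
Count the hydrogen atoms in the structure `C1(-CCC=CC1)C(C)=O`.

Hydrogens are implicit in SMILES; fill each atom to its normal valence:
  3 × C: 2 H each → 6
  3 × C: 1 H each → 3
  1 × C: 3 H
  1 × C: no H
  1 × O: no H
  Total hydrogens = 12.

12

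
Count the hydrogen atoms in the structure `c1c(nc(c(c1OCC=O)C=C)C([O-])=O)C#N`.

7

Hydrogens are implicit in SMILES; fill each atom to its normal valence:
  4 × C (aromatic): no H
  3 × O: no H
  2 × C: 2 H each → 4
  2 × C: 1 H each → 2
  2 × C: no H
  1 × C (aromatic): 1 H
  1 × N (aromatic): no H
  1 × N: no H
  1 × O (charge -1): no H
  Total hydrogens = 7.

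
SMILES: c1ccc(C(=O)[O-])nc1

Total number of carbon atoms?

The symbol for carbon appears 6 times in the SMILES. Lowercase c denotes aromatic carbon and counts toward C.

6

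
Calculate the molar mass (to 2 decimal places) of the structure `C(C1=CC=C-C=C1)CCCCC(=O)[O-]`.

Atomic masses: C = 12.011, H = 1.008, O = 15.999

Molecular formula: C12H15O2-.
M = 12×12.011 + 15×1.008 + 2×15.999 = 191.25 g/mol.

191.25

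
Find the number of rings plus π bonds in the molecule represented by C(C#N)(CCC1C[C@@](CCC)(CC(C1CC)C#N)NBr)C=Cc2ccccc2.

10

Molecular formula from the SMILES: C24H32BrN3.
DoU = (2C + 2 + N − H − X)/2 = (2·24 + 2 + 3 − 32 − 1)/2 = 20/2 = 10.
(Structurally: 2 ring(s) + 8 π bond(s) = 10.)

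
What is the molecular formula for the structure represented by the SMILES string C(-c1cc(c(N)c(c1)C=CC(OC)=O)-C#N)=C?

C13H12N2O2

Heavy atoms from the SMILES: 13 C, 2 N, 2 O.
Implicit hydrogens by atom environment:
  4 × C (aromatic): no H
  3 × C: 1 H each → 3
  2 × C (aromatic): 1 H each → 2
  2 × C: no H
  2 × O: no H
  1 × C: 3 H
  1 × C: 2 H
  1 × N: 2 H
  1 × N: no H
  Total hydrogens = 12.
Molecular formula: C13H12N2O2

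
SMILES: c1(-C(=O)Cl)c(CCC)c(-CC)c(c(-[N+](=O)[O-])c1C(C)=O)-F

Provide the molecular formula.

Heavy atoms from the SMILES: 14 C, 1 Cl, 1 F, 1 N, 4 O.
Implicit hydrogens by atom environment:
  6 × C (aromatic): no H
  3 × C: 3 H each → 9
  3 × C: 2 H each → 6
  3 × O: no H
  2 × C: no H
  1 × Cl: no H
  1 × F: no H
  1 × N (charge +1): no H
  1 × O (charge -1): no H
  Total hydrogens = 15.
Molecular formula: C14H15ClFNO4

C14H15ClFNO4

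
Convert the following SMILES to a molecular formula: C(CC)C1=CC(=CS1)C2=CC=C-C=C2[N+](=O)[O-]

Heavy atoms from the SMILES: 13 C, 1 N, 2 O, 1 S.
Implicit hydrogens by atom environment:
  6 × C (aromatic): 1 H each → 6
  4 × C (aromatic): no H
  2 × C: 2 H each → 4
  1 × C: 3 H
  1 × N (charge +1): no H
  1 × O: no H
  1 × O (charge -1): no H
  1 × S (aromatic): no H
  Total hydrogens = 13.
Molecular formula: C13H13NO2S

C13H13NO2S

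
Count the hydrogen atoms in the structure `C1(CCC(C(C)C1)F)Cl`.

Hydrogens are implicit in SMILES; fill each atom to its normal valence:
  3 × C: 2 H each → 6
  3 × C: 1 H each → 3
  1 × C: 3 H
  1 × Cl: no H
  1 × F: no H
  Total hydrogens = 12.

12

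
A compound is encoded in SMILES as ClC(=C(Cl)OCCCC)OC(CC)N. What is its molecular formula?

C9H17Cl2NO2

Heavy atoms from the SMILES: 9 C, 2 Cl, 1 N, 2 O.
Implicit hydrogens by atom environment:
  4 × C: 2 H each → 8
  2 × C: 3 H each → 6
  2 × C: no H
  2 × Cl: no H
  2 × O: no H
  1 × C: 1 H
  1 × N: 2 H
  Total hydrogens = 17.
Molecular formula: C9H17Cl2NO2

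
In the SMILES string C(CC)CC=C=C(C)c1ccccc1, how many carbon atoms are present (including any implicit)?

14

The symbol for carbon appears 14 times in the SMILES. Lowercase c denotes aromatic carbon and counts toward C.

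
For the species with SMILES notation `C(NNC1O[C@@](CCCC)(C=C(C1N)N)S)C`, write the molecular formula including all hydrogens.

C11H24N4OS

Heavy atoms from the SMILES: 11 C, 4 N, 1 O, 1 S.
Implicit hydrogens by atom environment:
  4 × C: 2 H each → 8
  3 × C: 1 H each → 3
  2 × C: 3 H each → 6
  2 × C: no H
  2 × N: 2 H each → 4
  2 × N: 1 H each → 2
  1 × O: no H
  1 × S: 1 H
  Total hydrogens = 24.
Molecular formula: C11H24N4OS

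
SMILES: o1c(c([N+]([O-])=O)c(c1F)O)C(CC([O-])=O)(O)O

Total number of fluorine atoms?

The symbol for fluorine appears 1 time in the SMILES.

1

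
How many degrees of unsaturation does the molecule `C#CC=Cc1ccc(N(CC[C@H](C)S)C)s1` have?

Molecular formula from the SMILES: C13H17NS2.
DoU = (2C + 2 + N − H − X)/2 = (2·13 + 2 + 1 − 17 − 0)/2 = 12/2 = 6.
(Structurally: 1 ring(s) + 5 π bond(s) = 6.)

6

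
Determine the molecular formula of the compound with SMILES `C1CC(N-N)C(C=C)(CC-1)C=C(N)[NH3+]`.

Heavy atoms from the SMILES: 10 C, 4 N.
Implicit hydrogens by atom environment:
  5 × C: 2 H each → 10
  3 × C: 1 H each → 3
  2 × C: no H
  2 × N: 2 H each → 4
  1 × N (charge +1): 3 H
  1 × N: 1 H
  Total hydrogens = 21.
Net charge +1.
Molecular formula: C10H21N4+

C10H21N4+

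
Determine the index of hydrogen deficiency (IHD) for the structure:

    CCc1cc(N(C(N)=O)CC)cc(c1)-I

5

Molecular formula from the SMILES: C11H15IN2O.
DoU = (2C + 2 + N − H − X)/2 = (2·11 + 2 + 2 − 15 − 1)/2 = 10/2 = 5.
(Structurally: 1 ring(s) + 4 π bond(s) = 5.)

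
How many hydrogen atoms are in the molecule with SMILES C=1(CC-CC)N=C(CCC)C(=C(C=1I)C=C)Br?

19

Hydrogens are implicit in SMILES; fill each atom to its normal valence:
  6 × C: 2 H each → 12
  5 × C (aromatic): no H
  2 × C: 3 H each → 6
  1 × Br: no H
  1 × C: 1 H
  1 × I: no H
  1 × N (aromatic): no H
  Total hydrogens = 19.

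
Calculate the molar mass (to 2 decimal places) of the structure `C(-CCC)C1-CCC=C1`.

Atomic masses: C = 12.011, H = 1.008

124.23

Molecular formula: C9H16.
M = 9×12.011 + 16×1.008 = 124.23 g/mol.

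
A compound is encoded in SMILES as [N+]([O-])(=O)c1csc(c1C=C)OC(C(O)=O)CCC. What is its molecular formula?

Heavy atoms from the SMILES: 11 C, 1 N, 5 O, 1 S.
Implicit hydrogens by atom environment:
  3 × C: 2 H each → 6
  3 × C (aromatic): no H
  3 × O: no H
  2 × C: 1 H each → 2
  1 × C: 3 H
  1 × C (aromatic): 1 H
  1 × C: no H
  1 × N (charge +1): no H
  1 × O: 1 H
  1 × O (charge -1): no H
  1 × S (aromatic): no H
  Total hydrogens = 13.
Molecular formula: C11H13NO5S

C11H13NO5S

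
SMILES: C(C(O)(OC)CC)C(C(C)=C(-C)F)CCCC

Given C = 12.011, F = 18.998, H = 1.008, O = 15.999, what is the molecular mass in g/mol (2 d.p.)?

246.37

Molecular formula: C14H27FO2.
M = 14×12.011 + 1×18.998 + 27×1.008 + 2×15.999 = 246.37 g/mol.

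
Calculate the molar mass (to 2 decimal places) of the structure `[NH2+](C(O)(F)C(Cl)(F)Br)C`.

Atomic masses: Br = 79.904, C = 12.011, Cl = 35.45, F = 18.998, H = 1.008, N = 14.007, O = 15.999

Molecular formula: C3H6BrClF2NO+.
M = 1×79.904 + 3×12.011 + 1×35.45 + 2×18.998 + 6×1.008 + 1×14.007 + 1×15.999 = 225.44 g/mol.

225.44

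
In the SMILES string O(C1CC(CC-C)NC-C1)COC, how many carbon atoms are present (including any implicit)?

The symbol for carbon appears 10 times in the SMILES.

10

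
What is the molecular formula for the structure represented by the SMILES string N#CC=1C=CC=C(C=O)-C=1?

Heavy atoms from the SMILES: 8 C, 1 N, 1 O.
Implicit hydrogens by atom environment:
  4 × C (aromatic): 1 H each → 4
  2 × C (aromatic): no H
  1 × C: 1 H
  1 × C: no H
  1 × N: no H
  1 × O: no H
  Total hydrogens = 5.
Molecular formula: C8H5NO

C8H5NO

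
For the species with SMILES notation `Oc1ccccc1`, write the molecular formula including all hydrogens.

Heavy atoms from the SMILES: 6 C, 1 O.
Implicit hydrogens by atom environment:
  5 × C (aromatic): 1 H each → 5
  1 × C (aromatic): no H
  1 × O: 1 H
  Total hydrogens = 6.
Molecular formula: C6H6O

C6H6O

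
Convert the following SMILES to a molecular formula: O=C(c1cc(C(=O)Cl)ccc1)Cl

C8H4Cl2O2

Heavy atoms from the SMILES: 8 C, 2 Cl, 2 O.
Implicit hydrogens by atom environment:
  4 × C (aromatic): 1 H each → 4
  2 × C (aromatic): no H
  2 × C: no H
  2 × Cl: no H
  2 × O: no H
  Total hydrogens = 4.
Molecular formula: C8H4Cl2O2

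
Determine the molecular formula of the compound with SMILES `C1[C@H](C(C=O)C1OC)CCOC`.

C9H16O3

Heavy atoms from the SMILES: 9 C, 3 O.
Implicit hydrogens by atom environment:
  4 × C: 1 H each → 4
  3 × C: 2 H each → 6
  3 × O: no H
  2 × C: 3 H each → 6
  Total hydrogens = 16.
Molecular formula: C9H16O3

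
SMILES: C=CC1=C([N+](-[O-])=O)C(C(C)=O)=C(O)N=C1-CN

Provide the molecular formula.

Heavy atoms from the SMILES: 10 C, 3 N, 4 O.
Implicit hydrogens by atom environment:
  5 × C (aromatic): no H
  2 × C: 2 H each → 4
  2 × O: no H
  1 × C: 3 H
  1 × C: 1 H
  1 × C: no H
  1 × N: 2 H
  1 × N (aromatic): no H
  1 × N (charge +1): no H
  1 × O: 1 H
  1 × O (charge -1): no H
  Total hydrogens = 11.
Molecular formula: C10H11N3O4

C10H11N3O4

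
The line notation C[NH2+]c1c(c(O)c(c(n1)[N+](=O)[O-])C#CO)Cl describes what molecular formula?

C8H7ClN3O4+

Heavy atoms from the SMILES: 8 C, 1 Cl, 3 N, 4 O.
Implicit hydrogens by atom environment:
  5 × C (aromatic): no H
  2 × C: no H
  2 × O: 1 H each → 2
  1 × C: 3 H
  1 × Cl: no H
  1 × N (charge +1): 2 H
  1 × N (aromatic): no H
  1 × N (charge +1): no H
  1 × O: no H
  1 × O (charge -1): no H
  Total hydrogens = 7.
Net charge +1.
Molecular formula: C8H7ClN3O4+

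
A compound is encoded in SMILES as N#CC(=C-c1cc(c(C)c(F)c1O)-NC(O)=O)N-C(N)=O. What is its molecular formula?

Heavy atoms from the SMILES: 12 C, 1 F, 4 N, 4 O.
Implicit hydrogens by atom environment:
  5 × C (aromatic): no H
  4 × C: no H
  2 × N: 1 H each → 2
  2 × O: 1 H each → 2
  2 × O: no H
  1 × C: 3 H
  1 × C (aromatic): 1 H
  1 × C: 1 H
  1 × F: no H
  1 × N: 2 H
  1 × N: no H
  Total hydrogens = 11.
Molecular formula: C12H11FN4O4

C12H11FN4O4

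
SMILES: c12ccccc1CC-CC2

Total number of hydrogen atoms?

12

Hydrogens are implicit in SMILES; fill each atom to its normal valence:
  4 × C: 2 H each → 8
  4 × C (aromatic): 1 H each → 4
  2 × C (aromatic): no H
  Total hydrogens = 12.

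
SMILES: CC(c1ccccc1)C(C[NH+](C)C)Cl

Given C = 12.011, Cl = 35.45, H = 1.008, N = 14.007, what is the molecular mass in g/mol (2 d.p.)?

212.74

Molecular formula: C12H19ClN+.
M = 12×12.011 + 1×35.45 + 19×1.008 + 1×14.007 = 212.74 g/mol.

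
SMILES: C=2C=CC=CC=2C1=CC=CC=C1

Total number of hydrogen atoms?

Hydrogens are implicit in SMILES; fill each atom to its normal valence:
  10 × C (aromatic): 1 H each → 10
  2 × C (aromatic): no H
  Total hydrogens = 10.

10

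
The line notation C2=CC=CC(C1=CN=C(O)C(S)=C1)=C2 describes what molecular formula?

Heavy atoms from the SMILES: 11 C, 1 N, 1 O, 1 S.
Implicit hydrogens by atom environment:
  7 × C (aromatic): 1 H each → 7
  4 × C (aromatic): no H
  1 × N (aromatic): no H
  1 × O: 1 H
  1 × S: 1 H
  Total hydrogens = 9.
Molecular formula: C11H9NOS

C11H9NOS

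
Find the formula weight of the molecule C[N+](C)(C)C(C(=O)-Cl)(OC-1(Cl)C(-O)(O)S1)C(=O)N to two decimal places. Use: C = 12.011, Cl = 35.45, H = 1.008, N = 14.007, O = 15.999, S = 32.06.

320.16

Molecular formula: C8H13Cl2N2O5S+.
M = 8×12.011 + 2×35.45 + 13×1.008 + 2×14.007 + 5×15.999 + 1×32.06 = 320.16 g/mol.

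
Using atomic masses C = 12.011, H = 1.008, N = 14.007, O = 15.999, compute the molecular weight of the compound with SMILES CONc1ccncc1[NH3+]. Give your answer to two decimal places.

Molecular formula: C6H10N3O+.
M = 6×12.011 + 10×1.008 + 3×14.007 + 1×15.999 = 140.17 g/mol.

140.17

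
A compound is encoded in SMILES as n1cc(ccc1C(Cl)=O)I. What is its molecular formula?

Heavy atoms from the SMILES: 6 C, 1 Cl, 1 I, 1 N, 1 O.
Implicit hydrogens by atom environment:
  3 × C (aromatic): 1 H each → 3
  2 × C (aromatic): no H
  1 × C: no H
  1 × Cl: no H
  1 × I: no H
  1 × N (aromatic): no H
  1 × O: no H
  Total hydrogens = 3.
Molecular formula: C6H3ClINO

C6H3ClINO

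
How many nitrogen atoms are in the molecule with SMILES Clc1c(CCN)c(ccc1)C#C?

1

The symbol for nitrogen appears 1 time in the SMILES.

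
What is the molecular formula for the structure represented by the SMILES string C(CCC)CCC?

C7H16

Heavy atoms from the SMILES: 7 C.
Implicit hydrogens by atom environment:
  5 × C: 2 H each → 10
  2 × C: 3 H each → 6
  Total hydrogens = 16.
Molecular formula: C7H16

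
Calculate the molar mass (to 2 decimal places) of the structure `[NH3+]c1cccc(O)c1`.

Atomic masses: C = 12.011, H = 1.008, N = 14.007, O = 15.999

110.14

Molecular formula: C6H8NO+.
M = 6×12.011 + 8×1.008 + 1×14.007 + 1×15.999 = 110.14 g/mol.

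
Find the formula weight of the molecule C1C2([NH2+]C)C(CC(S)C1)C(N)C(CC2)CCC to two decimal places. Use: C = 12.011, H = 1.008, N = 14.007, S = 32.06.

257.46

Molecular formula: C14H29N2S+.
M = 14×12.011 + 29×1.008 + 2×14.007 + 1×32.06 = 257.46 g/mol.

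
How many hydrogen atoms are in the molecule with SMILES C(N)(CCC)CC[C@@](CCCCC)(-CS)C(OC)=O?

31

Hydrogens are implicit in SMILES; fill each atom to its normal valence:
  9 × C: 2 H each → 18
  3 × C: 3 H each → 9
  2 × C: no H
  2 × O: no H
  1 × C: 1 H
  1 × N: 2 H
  1 × S: 1 H
  Total hydrogens = 31.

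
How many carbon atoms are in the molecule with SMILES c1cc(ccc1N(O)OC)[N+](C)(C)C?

10

The symbol for carbon appears 10 times in the SMILES. Lowercase c denotes aromatic carbon and counts toward C.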